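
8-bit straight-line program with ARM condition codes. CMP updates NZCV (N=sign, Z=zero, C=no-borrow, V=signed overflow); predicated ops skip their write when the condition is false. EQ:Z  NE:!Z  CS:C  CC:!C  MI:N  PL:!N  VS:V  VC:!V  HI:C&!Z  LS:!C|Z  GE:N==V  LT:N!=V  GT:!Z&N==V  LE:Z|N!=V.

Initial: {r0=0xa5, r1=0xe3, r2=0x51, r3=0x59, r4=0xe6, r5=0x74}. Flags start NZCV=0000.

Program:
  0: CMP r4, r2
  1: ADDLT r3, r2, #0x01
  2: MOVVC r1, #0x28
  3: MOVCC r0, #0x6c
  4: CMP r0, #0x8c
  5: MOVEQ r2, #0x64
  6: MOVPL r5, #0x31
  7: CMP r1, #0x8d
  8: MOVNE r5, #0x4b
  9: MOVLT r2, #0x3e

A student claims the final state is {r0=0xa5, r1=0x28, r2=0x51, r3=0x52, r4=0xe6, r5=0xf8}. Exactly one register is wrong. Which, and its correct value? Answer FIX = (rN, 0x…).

FIX = (r5, 0x4b)

[0] flags=1010 → (cmp)
[1] flags=1010 LT?T → r3=0x52
[2] flags=1010 VC?T → r1=0x28
[3] flags=1010 CC?F → skip
[4] flags=0010 → (cmp)
[5] flags=0010 EQ?F → skip
[6] flags=0010 PL?T → r5=0x31
[7] flags=1001 → (cmp)
[8] flags=1001 NE?T → r5=0x4b
[9] flags=1001 LT?F → skip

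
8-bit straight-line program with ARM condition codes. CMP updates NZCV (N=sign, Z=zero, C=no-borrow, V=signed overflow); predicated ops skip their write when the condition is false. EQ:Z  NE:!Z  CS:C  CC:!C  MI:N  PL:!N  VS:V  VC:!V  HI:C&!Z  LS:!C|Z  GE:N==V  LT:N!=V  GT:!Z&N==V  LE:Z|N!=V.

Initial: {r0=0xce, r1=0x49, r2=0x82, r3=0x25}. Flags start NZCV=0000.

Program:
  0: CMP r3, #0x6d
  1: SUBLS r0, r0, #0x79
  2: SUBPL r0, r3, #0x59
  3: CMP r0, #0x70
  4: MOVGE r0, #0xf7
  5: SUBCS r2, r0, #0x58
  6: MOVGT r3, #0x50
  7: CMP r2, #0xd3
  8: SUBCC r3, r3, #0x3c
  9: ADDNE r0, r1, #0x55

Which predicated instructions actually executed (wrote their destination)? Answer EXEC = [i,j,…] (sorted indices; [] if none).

0: ✓ CMP  NZCV=1000
1: ✓ SUBLS  r0←0x55
2: · SUBPL
3: ✓ CMP  NZCV=1000
4: · MOVGE
5: · SUBCS
6: · MOVGT
7: ✓ CMP  NZCV=1000
8: ✓ SUBCC  r3←0xe9
9: ✓ ADDNE  r0←0x9e

EXEC = [1,8,9]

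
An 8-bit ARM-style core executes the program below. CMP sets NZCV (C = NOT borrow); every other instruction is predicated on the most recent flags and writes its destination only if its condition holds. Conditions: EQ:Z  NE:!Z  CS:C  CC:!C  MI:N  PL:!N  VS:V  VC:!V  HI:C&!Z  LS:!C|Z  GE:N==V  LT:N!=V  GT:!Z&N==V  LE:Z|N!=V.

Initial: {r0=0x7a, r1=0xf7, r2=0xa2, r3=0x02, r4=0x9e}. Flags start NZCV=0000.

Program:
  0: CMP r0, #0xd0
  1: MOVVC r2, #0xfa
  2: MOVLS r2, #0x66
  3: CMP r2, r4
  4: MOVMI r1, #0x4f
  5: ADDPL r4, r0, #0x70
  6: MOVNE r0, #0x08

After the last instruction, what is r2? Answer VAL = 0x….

VAL = 0x66

0: ✓ CMP  NZCV=1001
1: · MOVVC
2: ✓ MOVLS  r2←0x66
3: ✓ CMP  NZCV=1001
4: ✓ MOVMI  r1←0x4f
5: · ADDPL
6: ✓ MOVNE  r0←0x08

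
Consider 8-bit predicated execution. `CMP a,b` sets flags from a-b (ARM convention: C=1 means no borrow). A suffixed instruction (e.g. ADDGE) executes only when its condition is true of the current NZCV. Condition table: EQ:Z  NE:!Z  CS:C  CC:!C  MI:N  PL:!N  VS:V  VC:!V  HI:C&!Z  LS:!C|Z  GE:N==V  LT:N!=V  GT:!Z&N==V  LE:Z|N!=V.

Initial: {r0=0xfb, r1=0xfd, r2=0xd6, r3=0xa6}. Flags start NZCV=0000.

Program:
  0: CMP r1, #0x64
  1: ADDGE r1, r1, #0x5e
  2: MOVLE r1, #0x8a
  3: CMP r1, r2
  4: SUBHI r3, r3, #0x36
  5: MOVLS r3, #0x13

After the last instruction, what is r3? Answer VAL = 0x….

[0] flags=1010 → (cmp)
[1] flags=1010 GE?F → skip
[2] flags=1010 LE?T → r1=0x8a
[3] flags=1000 → (cmp)
[4] flags=1000 HI?F → skip
[5] flags=1000 LS?T → r3=0x13

VAL = 0x13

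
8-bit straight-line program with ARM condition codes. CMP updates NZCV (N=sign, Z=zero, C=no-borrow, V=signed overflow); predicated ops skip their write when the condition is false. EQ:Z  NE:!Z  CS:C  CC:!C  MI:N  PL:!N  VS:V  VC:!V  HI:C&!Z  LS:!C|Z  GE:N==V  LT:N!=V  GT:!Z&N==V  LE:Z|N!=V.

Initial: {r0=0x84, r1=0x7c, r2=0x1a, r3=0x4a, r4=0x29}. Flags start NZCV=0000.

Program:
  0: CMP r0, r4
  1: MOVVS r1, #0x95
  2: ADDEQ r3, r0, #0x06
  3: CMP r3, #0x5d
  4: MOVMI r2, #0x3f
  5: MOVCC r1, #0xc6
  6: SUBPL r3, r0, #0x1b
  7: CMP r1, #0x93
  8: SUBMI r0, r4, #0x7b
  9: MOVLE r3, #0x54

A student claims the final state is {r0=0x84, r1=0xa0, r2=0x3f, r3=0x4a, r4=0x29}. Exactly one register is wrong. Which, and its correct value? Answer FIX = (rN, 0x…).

0: ✓ CMP  NZCV=0011
1: ✓ MOVVS  r1←0x95
2: · ADDEQ
3: ✓ CMP  NZCV=1000
4: ✓ MOVMI  r2←0x3f
5: ✓ MOVCC  r1←0xc6
6: · SUBPL
7: ✓ CMP  NZCV=0010
8: · SUBMI
9: · MOVLE

FIX = (r1, 0xc6)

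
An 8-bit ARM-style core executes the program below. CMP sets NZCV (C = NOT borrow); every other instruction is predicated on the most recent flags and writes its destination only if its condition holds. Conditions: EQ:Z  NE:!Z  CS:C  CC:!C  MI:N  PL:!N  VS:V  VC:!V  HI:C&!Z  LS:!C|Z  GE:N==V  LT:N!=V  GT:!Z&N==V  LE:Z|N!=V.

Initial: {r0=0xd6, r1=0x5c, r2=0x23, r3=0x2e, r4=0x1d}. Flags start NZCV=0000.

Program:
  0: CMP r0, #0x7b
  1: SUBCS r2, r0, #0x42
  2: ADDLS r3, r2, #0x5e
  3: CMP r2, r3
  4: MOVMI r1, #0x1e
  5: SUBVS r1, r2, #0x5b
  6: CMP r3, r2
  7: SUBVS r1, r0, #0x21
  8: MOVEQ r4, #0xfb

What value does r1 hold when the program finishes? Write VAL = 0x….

VAL = 0xb5

0: ✓ CMP  NZCV=0011
1: ✓ SUBCS  r2←0x94
2: · ADDLS
3: ✓ CMP  NZCV=0011
4: · MOVMI
5: ✓ SUBVS  r1←0x39
6: ✓ CMP  NZCV=1001
7: ✓ SUBVS  r1←0xb5
8: · MOVEQ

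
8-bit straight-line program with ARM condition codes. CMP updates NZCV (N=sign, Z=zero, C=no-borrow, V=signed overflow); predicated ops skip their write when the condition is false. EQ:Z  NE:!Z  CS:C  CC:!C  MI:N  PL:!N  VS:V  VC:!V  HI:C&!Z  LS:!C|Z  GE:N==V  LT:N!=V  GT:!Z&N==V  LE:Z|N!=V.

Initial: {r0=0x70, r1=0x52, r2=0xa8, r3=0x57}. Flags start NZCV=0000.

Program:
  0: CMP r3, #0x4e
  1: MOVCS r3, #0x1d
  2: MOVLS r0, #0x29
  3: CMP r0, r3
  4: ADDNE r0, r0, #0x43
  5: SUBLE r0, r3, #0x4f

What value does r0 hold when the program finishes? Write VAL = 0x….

[0] flags=0010 → (cmp)
[1] flags=0010 CS?T → r3=0x1d
[2] flags=0010 LS?F → skip
[3] flags=0010 → (cmp)
[4] flags=0010 NE?T → r0=0xb3
[5] flags=0010 LE?F → skip

VAL = 0xb3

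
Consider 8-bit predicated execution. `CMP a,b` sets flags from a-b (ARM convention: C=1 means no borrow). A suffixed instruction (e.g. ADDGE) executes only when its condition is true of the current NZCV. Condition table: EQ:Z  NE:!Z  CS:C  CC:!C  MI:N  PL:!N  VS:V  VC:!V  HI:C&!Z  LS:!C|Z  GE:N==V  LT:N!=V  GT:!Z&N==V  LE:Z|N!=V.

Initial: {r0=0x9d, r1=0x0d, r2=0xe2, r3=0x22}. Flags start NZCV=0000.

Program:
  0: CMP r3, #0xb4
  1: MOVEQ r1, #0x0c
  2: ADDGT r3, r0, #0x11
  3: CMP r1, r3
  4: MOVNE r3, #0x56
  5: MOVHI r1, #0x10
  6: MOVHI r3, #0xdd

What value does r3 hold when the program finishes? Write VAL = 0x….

VAL = 0x56

[0] flags=0000 → (cmp)
[1] flags=0000 EQ?F → skip
[2] flags=0000 GT?T → r3=0xae
[3] flags=0000 → (cmp)
[4] flags=0000 NE?T → r3=0x56
[5] flags=0000 HI?F → skip
[6] flags=0000 HI?F → skip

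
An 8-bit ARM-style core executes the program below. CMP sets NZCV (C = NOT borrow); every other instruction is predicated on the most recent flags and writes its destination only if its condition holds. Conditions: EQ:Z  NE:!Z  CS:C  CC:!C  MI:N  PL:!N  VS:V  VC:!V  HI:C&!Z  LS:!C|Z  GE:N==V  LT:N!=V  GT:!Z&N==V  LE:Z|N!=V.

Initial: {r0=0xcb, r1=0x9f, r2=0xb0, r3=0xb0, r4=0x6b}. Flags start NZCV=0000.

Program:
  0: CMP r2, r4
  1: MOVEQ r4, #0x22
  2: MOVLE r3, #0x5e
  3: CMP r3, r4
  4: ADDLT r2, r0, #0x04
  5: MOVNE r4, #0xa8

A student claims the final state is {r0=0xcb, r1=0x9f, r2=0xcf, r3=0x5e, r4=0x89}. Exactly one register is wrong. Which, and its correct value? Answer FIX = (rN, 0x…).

FIX = (r4, 0xa8)

[0] flags=0011 → (cmp)
[1] flags=0011 EQ?F → skip
[2] flags=0011 LE?T → r3=0x5e
[3] flags=1000 → (cmp)
[4] flags=1000 LT?T → r2=0xcf
[5] flags=1000 NE?T → r4=0xa8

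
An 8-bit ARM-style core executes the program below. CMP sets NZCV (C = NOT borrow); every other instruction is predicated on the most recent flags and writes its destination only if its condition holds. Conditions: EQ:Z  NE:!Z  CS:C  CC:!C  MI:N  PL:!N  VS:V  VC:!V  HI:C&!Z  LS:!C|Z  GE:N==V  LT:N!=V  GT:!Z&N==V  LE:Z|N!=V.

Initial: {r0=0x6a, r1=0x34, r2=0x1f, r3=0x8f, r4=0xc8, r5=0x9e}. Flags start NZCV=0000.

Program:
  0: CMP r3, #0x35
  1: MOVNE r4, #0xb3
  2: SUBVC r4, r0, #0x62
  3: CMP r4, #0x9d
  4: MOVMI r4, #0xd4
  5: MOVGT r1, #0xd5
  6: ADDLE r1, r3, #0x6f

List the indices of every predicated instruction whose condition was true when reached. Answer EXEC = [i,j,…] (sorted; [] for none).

[0] flags=0011 → (cmp)
[1] flags=0011 NE?T → r4=0xb3
[2] flags=0011 VC?F → skip
[3] flags=0010 → (cmp)
[4] flags=0010 MI?F → skip
[5] flags=0010 GT?T → r1=0xd5
[6] flags=0010 LE?F → skip

EXEC = [1,5]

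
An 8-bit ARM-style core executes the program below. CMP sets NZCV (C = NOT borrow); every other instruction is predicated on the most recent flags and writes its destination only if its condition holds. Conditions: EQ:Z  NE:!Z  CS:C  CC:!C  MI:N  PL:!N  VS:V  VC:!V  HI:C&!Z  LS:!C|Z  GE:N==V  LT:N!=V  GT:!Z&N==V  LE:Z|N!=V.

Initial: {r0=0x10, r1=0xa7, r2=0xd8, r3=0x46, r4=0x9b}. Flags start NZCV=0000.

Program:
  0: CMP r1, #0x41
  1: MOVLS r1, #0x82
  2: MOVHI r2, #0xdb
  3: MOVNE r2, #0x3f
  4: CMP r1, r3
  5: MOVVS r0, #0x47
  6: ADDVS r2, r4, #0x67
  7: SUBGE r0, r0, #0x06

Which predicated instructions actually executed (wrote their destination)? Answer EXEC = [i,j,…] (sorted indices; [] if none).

EXEC = [2,3,5,6]

[0] flags=0011 → (cmp)
[1] flags=0011 LS?F → skip
[2] flags=0011 HI?T → r2=0xdb
[3] flags=0011 NE?T → r2=0x3f
[4] flags=0011 → (cmp)
[5] flags=0011 VS?T → r0=0x47
[6] flags=0011 VS?T → r2=0x02
[7] flags=0011 GE?F → skip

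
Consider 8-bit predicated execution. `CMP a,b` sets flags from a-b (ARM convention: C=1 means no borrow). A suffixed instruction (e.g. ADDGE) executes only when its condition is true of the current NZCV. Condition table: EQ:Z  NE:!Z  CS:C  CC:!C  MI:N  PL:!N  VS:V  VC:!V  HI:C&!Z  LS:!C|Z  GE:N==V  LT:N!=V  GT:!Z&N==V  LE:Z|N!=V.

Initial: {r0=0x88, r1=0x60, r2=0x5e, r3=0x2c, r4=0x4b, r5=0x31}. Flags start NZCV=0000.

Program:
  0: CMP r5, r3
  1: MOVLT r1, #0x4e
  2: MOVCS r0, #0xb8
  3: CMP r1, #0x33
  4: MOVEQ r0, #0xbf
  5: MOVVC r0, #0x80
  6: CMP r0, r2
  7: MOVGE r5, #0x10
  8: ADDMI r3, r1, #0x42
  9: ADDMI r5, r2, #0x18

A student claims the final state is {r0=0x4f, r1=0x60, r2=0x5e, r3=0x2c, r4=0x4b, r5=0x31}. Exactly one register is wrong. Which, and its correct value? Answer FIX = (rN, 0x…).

FIX = (r0, 0x80)

0: ✓ CMP  NZCV=0010
1: · MOVLT
2: ✓ MOVCS  r0←0xb8
3: ✓ CMP  NZCV=0010
4: · MOVEQ
5: ✓ MOVVC  r0←0x80
6: ✓ CMP  NZCV=0011
7: · MOVGE
8: · ADDMI
9: · ADDMI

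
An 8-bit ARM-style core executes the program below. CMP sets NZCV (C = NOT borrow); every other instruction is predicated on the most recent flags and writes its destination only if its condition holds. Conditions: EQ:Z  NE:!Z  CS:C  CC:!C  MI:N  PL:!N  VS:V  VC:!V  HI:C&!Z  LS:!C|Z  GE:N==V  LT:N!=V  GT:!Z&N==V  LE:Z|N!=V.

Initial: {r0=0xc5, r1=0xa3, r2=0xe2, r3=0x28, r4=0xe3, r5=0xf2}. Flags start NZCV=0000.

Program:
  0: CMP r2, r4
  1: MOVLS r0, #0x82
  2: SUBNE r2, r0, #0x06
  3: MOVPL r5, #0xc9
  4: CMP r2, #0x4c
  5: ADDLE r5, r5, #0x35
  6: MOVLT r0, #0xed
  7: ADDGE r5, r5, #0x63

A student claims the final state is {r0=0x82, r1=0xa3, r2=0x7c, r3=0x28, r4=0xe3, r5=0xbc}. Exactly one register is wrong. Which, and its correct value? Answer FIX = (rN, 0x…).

0: ✓ CMP  NZCV=1000
1: ✓ MOVLS  r0←0x82
2: ✓ SUBNE  r2←0x7c
3: · MOVPL
4: ✓ CMP  NZCV=0010
5: · ADDLE
6: · MOVLT
7: ✓ ADDGE  r5←0x55

FIX = (r5, 0x55)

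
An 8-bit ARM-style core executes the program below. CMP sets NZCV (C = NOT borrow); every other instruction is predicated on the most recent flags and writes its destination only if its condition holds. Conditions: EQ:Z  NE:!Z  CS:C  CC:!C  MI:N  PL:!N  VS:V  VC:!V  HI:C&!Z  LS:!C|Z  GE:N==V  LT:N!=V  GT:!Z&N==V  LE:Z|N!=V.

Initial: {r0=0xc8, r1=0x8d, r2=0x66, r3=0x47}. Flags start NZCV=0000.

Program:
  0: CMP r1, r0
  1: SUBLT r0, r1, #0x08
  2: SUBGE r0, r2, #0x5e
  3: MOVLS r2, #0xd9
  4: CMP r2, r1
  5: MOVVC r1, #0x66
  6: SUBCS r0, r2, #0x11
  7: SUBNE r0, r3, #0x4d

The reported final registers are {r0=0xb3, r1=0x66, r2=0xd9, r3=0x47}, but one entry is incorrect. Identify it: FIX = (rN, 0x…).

[0] flags=1000 → (cmp)
[1] flags=1000 LT?T → r0=0x85
[2] flags=1000 GE?F → skip
[3] flags=1000 LS?T → r2=0xd9
[4] flags=0010 → (cmp)
[5] flags=0010 VC?T → r1=0x66
[6] flags=0010 CS?T → r0=0xc8
[7] flags=0010 NE?T → r0=0xfa

FIX = (r0, 0xfa)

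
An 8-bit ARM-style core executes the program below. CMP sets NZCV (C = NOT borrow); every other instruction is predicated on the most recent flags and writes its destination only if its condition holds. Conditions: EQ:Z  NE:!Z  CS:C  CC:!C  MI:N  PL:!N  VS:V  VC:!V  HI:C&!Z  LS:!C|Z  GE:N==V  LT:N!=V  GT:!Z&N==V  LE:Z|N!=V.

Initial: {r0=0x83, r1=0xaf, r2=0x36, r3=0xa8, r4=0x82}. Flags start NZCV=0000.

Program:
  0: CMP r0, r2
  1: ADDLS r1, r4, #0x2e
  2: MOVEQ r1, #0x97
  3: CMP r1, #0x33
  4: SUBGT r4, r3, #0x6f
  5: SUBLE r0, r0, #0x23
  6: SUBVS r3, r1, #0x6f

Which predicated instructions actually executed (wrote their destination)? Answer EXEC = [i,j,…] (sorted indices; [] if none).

[0] flags=0011 → (cmp)
[1] flags=0011 LS?F → skip
[2] flags=0011 EQ?F → skip
[3] flags=0011 → (cmp)
[4] flags=0011 GT?F → skip
[5] flags=0011 LE?T → r0=0x60
[6] flags=0011 VS?T → r3=0x40

EXEC = [5,6]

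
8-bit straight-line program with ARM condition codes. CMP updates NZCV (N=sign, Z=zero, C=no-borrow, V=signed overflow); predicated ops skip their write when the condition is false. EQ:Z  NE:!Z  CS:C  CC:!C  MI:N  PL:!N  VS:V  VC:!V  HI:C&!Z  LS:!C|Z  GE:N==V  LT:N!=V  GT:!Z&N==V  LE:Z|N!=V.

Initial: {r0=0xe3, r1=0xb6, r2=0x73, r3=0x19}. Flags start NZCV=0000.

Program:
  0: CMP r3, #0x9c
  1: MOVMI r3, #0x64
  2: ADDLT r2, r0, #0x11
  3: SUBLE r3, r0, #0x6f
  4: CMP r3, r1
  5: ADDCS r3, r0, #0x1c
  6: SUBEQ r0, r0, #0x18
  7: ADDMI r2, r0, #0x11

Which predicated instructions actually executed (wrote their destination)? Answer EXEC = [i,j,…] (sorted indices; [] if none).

EXEC = []

[0] flags=0000 → (cmp)
[1] flags=0000 MI?F → skip
[2] flags=0000 LT?F → skip
[3] flags=0000 LE?F → skip
[4] flags=0000 → (cmp)
[5] flags=0000 CS?F → skip
[6] flags=0000 EQ?F → skip
[7] flags=0000 MI?F → skip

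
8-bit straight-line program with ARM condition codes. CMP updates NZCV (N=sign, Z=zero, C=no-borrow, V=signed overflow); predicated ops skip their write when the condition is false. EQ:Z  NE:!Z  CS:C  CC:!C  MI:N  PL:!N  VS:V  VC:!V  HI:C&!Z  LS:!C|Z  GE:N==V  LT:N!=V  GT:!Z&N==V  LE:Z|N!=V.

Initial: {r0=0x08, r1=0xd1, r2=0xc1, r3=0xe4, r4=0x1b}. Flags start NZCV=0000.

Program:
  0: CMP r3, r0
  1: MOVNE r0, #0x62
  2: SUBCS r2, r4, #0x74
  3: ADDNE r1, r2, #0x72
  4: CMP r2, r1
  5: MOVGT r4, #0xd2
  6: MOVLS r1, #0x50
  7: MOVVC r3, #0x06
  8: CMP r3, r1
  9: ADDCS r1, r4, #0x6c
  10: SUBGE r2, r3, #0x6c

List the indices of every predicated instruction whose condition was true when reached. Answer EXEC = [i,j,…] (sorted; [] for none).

EXEC = [1,2,3,7]

[0] flags=1010 → (cmp)
[1] flags=1010 NE?T → r0=0x62
[2] flags=1010 CS?T → r2=0xa7
[3] flags=1010 NE?T → r1=0x19
[4] flags=1010 → (cmp)
[5] flags=1010 GT?F → skip
[6] flags=1010 LS?F → skip
[7] flags=1010 VC?T → r3=0x06
[8] flags=1000 → (cmp)
[9] flags=1000 CS?F → skip
[10] flags=1000 GE?F → skip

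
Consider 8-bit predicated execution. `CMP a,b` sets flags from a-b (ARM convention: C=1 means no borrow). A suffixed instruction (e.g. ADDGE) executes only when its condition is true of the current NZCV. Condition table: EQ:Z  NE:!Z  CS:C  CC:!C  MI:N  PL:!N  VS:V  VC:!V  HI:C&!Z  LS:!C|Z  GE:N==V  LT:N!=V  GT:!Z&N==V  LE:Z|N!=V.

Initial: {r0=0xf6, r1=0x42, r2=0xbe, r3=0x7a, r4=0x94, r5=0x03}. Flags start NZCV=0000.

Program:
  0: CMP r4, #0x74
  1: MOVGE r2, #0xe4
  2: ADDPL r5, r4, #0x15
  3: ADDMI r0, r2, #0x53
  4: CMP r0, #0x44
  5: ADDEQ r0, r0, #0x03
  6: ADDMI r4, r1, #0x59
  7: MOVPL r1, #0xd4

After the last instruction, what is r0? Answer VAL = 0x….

[0] flags=0011 → (cmp)
[1] flags=0011 GE?F → skip
[2] flags=0011 PL?T → r5=0xa9
[3] flags=0011 MI?F → skip
[4] flags=1010 → (cmp)
[5] flags=1010 EQ?F → skip
[6] flags=1010 MI?T → r4=0x9b
[7] flags=1010 PL?F → skip

VAL = 0xf6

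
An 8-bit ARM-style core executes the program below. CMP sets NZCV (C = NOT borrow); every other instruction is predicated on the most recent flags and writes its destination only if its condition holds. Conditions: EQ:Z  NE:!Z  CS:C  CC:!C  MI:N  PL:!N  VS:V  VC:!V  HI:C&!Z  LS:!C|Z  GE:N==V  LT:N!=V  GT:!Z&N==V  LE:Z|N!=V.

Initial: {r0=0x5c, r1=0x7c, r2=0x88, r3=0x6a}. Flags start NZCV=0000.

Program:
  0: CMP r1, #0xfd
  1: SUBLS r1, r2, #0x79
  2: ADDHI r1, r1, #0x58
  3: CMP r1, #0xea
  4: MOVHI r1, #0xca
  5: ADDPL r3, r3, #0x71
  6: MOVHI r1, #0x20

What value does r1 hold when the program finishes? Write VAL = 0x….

VAL = 0x0f

0: ✓ CMP  NZCV=0000
1: ✓ SUBLS  r1←0x0f
2: · ADDHI
3: ✓ CMP  NZCV=0000
4: · MOVHI
5: ✓ ADDPL  r3←0xdb
6: · MOVHI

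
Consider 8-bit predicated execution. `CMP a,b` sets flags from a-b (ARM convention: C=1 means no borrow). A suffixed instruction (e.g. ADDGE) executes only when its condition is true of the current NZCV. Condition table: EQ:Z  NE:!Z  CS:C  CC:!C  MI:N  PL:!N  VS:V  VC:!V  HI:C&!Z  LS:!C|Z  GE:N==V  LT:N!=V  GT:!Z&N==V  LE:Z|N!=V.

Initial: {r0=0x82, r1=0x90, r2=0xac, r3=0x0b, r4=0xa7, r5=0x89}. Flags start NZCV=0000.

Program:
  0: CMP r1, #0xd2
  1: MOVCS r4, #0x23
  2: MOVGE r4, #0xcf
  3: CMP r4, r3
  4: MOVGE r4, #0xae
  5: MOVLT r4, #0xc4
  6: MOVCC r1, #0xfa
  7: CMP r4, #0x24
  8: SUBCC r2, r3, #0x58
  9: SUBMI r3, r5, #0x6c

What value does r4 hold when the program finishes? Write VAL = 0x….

VAL = 0xc4

[0] flags=1000 → (cmp)
[1] flags=1000 CS?F → skip
[2] flags=1000 GE?F → skip
[3] flags=1010 → (cmp)
[4] flags=1010 GE?F → skip
[5] flags=1010 LT?T → r4=0xc4
[6] flags=1010 CC?F → skip
[7] flags=1010 → (cmp)
[8] flags=1010 CC?F → skip
[9] flags=1010 MI?T → r3=0x1d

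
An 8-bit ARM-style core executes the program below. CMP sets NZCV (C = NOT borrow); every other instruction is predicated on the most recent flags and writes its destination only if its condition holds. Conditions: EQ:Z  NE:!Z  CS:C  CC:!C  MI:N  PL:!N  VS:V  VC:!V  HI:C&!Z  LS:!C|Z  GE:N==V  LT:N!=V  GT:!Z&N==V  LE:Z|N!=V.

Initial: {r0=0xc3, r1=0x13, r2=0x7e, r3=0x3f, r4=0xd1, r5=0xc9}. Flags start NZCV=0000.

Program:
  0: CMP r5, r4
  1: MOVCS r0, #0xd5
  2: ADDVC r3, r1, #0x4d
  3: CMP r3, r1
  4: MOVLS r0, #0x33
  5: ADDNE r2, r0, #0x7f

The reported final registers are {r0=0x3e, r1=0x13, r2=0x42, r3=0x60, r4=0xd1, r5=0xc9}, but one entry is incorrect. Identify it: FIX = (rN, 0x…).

FIX = (r0, 0xc3)

[0] flags=1000 → (cmp)
[1] flags=1000 CS?F → skip
[2] flags=1000 VC?T → r3=0x60
[3] flags=0010 → (cmp)
[4] flags=0010 LS?F → skip
[5] flags=0010 NE?T → r2=0x42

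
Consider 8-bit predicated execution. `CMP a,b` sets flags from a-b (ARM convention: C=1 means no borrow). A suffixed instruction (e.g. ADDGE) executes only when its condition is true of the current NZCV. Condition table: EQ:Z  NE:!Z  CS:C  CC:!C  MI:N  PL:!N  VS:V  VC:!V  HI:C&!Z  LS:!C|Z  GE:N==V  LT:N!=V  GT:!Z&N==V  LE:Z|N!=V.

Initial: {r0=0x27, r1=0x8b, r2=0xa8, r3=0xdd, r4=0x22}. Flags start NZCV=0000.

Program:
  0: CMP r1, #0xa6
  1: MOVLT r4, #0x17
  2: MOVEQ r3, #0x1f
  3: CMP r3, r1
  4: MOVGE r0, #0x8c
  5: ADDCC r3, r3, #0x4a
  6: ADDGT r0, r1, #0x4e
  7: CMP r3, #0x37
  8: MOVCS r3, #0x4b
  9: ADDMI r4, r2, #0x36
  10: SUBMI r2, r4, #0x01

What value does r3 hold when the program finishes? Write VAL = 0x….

0: ✓ CMP  NZCV=1000
1: ✓ MOVLT  r4←0x17
2: · MOVEQ
3: ✓ CMP  NZCV=0010
4: ✓ MOVGE  r0←0x8c
5: · ADDCC
6: ✓ ADDGT  r0←0xd9
7: ✓ CMP  NZCV=1010
8: ✓ MOVCS  r3←0x4b
9: ✓ ADDMI  r4←0xde
10: ✓ SUBMI  r2←0xdd

VAL = 0x4b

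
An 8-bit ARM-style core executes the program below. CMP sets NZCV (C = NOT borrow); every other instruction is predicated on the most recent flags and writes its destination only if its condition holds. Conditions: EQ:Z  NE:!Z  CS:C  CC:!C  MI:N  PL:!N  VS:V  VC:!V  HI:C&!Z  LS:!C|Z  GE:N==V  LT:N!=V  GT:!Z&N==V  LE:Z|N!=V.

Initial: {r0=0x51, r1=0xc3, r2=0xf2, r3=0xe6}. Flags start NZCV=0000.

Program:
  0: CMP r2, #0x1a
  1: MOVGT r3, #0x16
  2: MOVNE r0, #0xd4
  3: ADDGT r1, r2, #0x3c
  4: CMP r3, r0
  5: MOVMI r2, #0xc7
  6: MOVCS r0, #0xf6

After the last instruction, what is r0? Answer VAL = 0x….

0: ✓ CMP  NZCV=1010
1: · MOVGT
2: ✓ MOVNE  r0←0xd4
3: · ADDGT
4: ✓ CMP  NZCV=0010
5: · MOVMI
6: ✓ MOVCS  r0←0xf6

VAL = 0xf6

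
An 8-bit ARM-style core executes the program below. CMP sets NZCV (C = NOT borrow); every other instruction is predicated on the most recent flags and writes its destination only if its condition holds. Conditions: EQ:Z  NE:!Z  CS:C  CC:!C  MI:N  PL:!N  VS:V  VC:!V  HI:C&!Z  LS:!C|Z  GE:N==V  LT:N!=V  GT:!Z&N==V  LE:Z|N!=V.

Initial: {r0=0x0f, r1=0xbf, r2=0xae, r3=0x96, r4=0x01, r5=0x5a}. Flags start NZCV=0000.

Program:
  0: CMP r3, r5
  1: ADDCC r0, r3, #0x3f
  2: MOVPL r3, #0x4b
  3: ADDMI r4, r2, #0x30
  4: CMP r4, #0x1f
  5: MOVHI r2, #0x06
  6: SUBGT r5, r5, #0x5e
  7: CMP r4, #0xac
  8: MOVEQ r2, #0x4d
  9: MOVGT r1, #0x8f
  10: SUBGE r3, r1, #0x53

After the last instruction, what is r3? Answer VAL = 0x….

0: ✓ CMP  NZCV=0011
1: · ADDCC
2: ✓ MOVPL  r3←0x4b
3: · ADDMI
4: ✓ CMP  NZCV=1000
5: · MOVHI
6: · SUBGT
7: ✓ CMP  NZCV=0000
8: · MOVEQ
9: ✓ MOVGT  r1←0x8f
10: ✓ SUBGE  r3←0x3c

VAL = 0x3c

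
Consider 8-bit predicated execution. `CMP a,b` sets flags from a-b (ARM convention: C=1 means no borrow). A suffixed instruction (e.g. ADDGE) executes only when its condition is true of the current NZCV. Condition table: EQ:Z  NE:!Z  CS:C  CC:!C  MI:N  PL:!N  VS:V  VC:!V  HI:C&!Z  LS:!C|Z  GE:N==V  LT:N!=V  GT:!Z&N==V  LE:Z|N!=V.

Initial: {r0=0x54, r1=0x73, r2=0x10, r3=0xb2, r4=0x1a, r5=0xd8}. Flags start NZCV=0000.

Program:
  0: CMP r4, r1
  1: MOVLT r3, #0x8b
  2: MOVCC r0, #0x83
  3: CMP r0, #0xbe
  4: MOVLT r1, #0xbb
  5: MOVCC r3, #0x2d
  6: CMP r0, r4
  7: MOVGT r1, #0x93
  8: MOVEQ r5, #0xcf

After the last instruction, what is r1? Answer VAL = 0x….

0: ✓ CMP  NZCV=1000
1: ✓ MOVLT  r3←0x8b
2: ✓ MOVCC  r0←0x83
3: ✓ CMP  NZCV=1000
4: ✓ MOVLT  r1←0xbb
5: ✓ MOVCC  r3←0x2d
6: ✓ CMP  NZCV=0011
7: · MOVGT
8: · MOVEQ

VAL = 0xbb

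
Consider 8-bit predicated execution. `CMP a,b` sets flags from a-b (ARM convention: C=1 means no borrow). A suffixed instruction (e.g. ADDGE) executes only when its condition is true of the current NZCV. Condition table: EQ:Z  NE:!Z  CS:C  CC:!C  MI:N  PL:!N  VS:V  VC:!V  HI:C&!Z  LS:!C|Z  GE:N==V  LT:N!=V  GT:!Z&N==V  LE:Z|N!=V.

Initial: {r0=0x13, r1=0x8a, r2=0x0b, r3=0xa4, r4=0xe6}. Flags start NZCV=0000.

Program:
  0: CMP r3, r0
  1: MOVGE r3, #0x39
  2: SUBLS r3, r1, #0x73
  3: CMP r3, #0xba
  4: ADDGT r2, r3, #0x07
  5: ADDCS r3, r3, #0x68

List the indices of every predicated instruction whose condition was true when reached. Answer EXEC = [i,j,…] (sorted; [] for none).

[0] flags=1010 → (cmp)
[1] flags=1010 GE?F → skip
[2] flags=1010 LS?F → skip
[3] flags=1000 → (cmp)
[4] flags=1000 GT?F → skip
[5] flags=1000 CS?F → skip

EXEC = []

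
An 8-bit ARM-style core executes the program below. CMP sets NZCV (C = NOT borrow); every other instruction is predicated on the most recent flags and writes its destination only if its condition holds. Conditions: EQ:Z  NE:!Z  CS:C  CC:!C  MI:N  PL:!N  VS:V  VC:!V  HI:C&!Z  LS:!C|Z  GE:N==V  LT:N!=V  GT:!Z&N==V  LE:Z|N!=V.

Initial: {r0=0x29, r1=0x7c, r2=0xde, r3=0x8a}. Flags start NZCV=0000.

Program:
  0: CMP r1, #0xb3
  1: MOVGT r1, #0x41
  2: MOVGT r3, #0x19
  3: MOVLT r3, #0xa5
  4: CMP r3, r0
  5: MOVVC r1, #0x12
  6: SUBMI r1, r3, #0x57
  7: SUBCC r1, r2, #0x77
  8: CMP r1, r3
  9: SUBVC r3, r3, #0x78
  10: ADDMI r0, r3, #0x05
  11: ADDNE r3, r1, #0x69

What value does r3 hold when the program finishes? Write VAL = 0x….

[0] flags=1001 → (cmp)
[1] flags=1001 GT?T → r1=0x41
[2] flags=1001 GT?T → r3=0x19
[3] flags=1001 LT?F → skip
[4] flags=1000 → (cmp)
[5] flags=1000 VC?T → r1=0x12
[6] flags=1000 MI?T → r1=0xc2
[7] flags=1000 CC?T → r1=0x67
[8] flags=0010 → (cmp)
[9] flags=0010 VC?T → r3=0xa1
[10] flags=0010 MI?F → skip
[11] flags=0010 NE?T → r3=0xd0

VAL = 0xd0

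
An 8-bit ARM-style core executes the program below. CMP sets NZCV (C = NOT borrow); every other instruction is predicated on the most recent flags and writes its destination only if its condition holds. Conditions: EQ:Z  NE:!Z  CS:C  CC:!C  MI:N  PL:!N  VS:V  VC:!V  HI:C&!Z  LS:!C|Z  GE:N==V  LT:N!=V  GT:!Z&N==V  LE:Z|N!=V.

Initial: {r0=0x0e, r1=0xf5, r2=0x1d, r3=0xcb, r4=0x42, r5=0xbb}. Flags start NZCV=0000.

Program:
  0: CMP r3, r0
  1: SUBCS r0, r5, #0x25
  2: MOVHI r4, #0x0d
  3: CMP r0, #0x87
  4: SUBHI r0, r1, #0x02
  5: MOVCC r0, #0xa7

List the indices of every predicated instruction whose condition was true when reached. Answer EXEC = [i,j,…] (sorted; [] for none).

0: ✓ CMP  NZCV=1010
1: ✓ SUBCS  r0←0x96
2: ✓ MOVHI  r4←0x0d
3: ✓ CMP  NZCV=0010
4: ✓ SUBHI  r0←0xf3
5: · MOVCC

EXEC = [1,2,4]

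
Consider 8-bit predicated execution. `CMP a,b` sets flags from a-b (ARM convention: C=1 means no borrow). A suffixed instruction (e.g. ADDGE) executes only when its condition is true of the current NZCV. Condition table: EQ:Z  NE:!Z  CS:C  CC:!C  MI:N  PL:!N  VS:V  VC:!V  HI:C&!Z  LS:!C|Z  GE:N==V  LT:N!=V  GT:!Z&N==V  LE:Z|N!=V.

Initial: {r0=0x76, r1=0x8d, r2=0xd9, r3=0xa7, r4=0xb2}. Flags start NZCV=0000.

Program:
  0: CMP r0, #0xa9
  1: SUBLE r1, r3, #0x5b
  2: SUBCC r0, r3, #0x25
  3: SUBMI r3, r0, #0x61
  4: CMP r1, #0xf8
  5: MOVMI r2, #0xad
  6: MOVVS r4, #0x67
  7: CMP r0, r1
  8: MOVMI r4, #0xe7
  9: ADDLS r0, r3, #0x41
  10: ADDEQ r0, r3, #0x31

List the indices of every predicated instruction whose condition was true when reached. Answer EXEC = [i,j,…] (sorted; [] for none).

0: ✓ CMP  NZCV=1001
1: · SUBLE
2: ✓ SUBCC  r0←0x82
3: ✓ SUBMI  r3←0x21
4: ✓ CMP  NZCV=1000
5: ✓ MOVMI  r2←0xad
6: · MOVVS
7: ✓ CMP  NZCV=1000
8: ✓ MOVMI  r4←0xe7
9: ✓ ADDLS  r0←0x62
10: · ADDEQ

EXEC = [2,3,5,8,9]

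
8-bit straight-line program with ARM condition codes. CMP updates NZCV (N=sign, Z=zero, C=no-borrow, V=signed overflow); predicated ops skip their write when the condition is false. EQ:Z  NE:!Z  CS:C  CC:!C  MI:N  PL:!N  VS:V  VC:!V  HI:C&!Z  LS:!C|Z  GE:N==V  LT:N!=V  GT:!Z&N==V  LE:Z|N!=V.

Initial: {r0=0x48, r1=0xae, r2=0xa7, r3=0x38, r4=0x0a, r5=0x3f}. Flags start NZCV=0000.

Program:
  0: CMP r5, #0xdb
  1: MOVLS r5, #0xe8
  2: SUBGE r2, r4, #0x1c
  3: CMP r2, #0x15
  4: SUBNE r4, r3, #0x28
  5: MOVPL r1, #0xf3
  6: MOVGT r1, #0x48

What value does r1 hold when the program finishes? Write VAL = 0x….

0: ✓ CMP  NZCV=0000
1: ✓ MOVLS  r5←0xe8
2: ✓ SUBGE  r2←0xee
3: ✓ CMP  NZCV=1010
4: ✓ SUBNE  r4←0x10
5: · MOVPL
6: · MOVGT

VAL = 0xae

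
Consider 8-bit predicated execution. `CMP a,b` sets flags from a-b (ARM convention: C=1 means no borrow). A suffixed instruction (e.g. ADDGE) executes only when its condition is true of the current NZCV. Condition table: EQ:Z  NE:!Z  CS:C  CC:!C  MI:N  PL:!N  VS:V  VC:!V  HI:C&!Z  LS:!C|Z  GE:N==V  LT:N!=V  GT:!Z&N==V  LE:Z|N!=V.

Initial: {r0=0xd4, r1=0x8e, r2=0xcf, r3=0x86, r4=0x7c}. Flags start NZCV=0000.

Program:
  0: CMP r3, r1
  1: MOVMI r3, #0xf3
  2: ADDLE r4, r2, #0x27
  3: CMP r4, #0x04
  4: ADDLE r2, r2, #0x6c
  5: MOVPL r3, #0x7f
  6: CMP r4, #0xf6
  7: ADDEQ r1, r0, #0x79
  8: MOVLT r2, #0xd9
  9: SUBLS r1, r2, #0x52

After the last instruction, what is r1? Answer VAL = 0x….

0: ✓ CMP  NZCV=1000
1: ✓ MOVMI  r3←0xf3
2: ✓ ADDLE  r4←0xf6
3: ✓ CMP  NZCV=1010
4: ✓ ADDLE  r2←0x3b
5: · MOVPL
6: ✓ CMP  NZCV=0110
7: ✓ ADDEQ  r1←0x4d
8: · MOVLT
9: ✓ SUBLS  r1←0xe9

VAL = 0xe9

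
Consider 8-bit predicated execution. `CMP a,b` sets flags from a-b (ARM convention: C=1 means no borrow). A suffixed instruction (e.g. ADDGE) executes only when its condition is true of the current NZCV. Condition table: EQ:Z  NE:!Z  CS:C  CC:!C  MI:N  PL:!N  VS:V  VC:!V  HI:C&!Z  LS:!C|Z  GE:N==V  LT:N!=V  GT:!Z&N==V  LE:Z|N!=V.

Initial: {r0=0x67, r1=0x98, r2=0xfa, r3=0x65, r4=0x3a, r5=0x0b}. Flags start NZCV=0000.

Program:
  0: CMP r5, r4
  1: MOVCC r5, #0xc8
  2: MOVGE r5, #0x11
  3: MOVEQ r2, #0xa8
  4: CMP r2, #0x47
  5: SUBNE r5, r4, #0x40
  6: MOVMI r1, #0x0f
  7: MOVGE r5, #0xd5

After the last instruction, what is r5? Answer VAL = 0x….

VAL = 0xfa

0: ✓ CMP  NZCV=1000
1: ✓ MOVCC  r5←0xc8
2: · MOVGE
3: · MOVEQ
4: ✓ CMP  NZCV=1010
5: ✓ SUBNE  r5←0xfa
6: ✓ MOVMI  r1←0x0f
7: · MOVGE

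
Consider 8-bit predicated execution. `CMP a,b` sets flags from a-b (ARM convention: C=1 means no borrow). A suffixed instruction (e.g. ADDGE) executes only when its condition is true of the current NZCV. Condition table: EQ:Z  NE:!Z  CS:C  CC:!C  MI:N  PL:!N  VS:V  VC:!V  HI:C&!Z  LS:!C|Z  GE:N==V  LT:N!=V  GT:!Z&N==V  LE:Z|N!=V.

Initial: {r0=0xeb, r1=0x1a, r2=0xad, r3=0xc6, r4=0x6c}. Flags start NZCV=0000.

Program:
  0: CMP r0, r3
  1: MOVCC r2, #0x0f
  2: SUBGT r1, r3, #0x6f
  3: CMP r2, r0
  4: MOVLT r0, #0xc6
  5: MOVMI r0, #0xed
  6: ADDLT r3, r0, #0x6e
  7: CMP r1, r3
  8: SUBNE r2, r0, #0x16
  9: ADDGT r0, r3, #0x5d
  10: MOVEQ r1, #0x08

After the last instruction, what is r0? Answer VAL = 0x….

VAL = 0xed

0: ✓ CMP  NZCV=0010
1: · MOVCC
2: ✓ SUBGT  r1←0x57
3: ✓ CMP  NZCV=1000
4: ✓ MOVLT  r0←0xc6
5: ✓ MOVMI  r0←0xed
6: ✓ ADDLT  r3←0x5b
7: ✓ CMP  NZCV=1000
8: ✓ SUBNE  r2←0xd7
9: · ADDGT
10: · MOVEQ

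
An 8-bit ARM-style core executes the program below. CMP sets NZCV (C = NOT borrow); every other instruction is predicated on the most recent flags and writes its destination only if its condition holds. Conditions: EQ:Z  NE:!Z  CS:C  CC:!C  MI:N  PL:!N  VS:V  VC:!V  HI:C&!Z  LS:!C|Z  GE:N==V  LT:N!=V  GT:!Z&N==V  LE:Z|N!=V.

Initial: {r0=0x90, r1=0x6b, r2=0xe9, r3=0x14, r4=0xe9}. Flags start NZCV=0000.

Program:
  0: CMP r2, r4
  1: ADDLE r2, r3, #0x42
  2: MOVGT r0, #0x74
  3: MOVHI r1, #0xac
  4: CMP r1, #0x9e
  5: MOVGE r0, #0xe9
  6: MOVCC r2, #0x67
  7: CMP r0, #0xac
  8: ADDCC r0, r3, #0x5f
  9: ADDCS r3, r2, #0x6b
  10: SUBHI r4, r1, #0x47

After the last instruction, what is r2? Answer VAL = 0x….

[0] flags=0110 → (cmp)
[1] flags=0110 LE?T → r2=0x56
[2] flags=0110 GT?F → skip
[3] flags=0110 HI?F → skip
[4] flags=1001 → (cmp)
[5] flags=1001 GE?T → r0=0xe9
[6] flags=1001 CC?T → r2=0x67
[7] flags=0010 → (cmp)
[8] flags=0010 CC?F → skip
[9] flags=0010 CS?T → r3=0xd2
[10] flags=0010 HI?T → r4=0x24

VAL = 0x67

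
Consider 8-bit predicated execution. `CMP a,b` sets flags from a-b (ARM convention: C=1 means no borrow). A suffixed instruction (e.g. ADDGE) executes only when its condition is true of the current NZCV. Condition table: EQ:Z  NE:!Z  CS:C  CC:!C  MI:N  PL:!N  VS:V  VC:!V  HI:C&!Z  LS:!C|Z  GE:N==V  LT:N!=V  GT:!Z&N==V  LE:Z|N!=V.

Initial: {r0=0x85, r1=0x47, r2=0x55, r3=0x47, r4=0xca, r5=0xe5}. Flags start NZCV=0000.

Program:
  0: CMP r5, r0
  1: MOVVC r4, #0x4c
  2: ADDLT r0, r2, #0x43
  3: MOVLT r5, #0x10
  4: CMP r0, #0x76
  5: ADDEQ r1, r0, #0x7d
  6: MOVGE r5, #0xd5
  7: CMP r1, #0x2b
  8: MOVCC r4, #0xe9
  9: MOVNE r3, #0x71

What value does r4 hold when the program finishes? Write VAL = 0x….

0: ✓ CMP  NZCV=0010
1: ✓ MOVVC  r4←0x4c
2: · ADDLT
3: · MOVLT
4: ✓ CMP  NZCV=0011
5: · ADDEQ
6: · MOVGE
7: ✓ CMP  NZCV=0010
8: · MOVCC
9: ✓ MOVNE  r3←0x71

VAL = 0x4c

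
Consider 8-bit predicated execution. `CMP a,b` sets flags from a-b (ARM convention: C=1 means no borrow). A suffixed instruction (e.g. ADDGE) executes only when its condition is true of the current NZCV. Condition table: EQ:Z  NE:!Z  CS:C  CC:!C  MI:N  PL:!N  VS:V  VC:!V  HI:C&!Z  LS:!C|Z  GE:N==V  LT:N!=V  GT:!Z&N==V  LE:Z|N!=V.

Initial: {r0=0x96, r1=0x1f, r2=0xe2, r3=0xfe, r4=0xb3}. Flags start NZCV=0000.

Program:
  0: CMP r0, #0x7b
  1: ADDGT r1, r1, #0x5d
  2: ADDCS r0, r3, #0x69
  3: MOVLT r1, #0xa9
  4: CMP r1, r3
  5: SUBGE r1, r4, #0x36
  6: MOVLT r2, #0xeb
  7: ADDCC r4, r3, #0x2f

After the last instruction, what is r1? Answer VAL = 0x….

[0] flags=0011 → (cmp)
[1] flags=0011 GT?F → skip
[2] flags=0011 CS?T → r0=0x67
[3] flags=0011 LT?T → r1=0xa9
[4] flags=1000 → (cmp)
[5] flags=1000 GE?F → skip
[6] flags=1000 LT?T → r2=0xeb
[7] flags=1000 CC?T → r4=0x2d

VAL = 0xa9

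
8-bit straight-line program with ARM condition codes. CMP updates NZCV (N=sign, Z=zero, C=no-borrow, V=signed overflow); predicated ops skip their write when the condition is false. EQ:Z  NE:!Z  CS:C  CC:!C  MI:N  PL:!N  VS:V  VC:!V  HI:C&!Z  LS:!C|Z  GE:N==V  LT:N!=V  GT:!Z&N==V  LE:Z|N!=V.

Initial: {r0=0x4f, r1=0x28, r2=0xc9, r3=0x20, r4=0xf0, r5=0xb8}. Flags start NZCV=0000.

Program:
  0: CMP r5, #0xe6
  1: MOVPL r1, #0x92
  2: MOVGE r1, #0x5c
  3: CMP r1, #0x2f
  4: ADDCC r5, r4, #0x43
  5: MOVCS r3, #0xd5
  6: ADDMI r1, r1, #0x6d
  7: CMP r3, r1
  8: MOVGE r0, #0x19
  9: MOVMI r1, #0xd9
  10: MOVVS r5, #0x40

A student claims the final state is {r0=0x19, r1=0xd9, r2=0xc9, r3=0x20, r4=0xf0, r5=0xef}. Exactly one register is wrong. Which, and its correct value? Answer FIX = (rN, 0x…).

[0] flags=1000 → (cmp)
[1] flags=1000 PL?F → skip
[2] flags=1000 GE?F → skip
[3] flags=1000 → (cmp)
[4] flags=1000 CC?T → r5=0x33
[5] flags=1000 CS?F → skip
[6] flags=1000 MI?T → r1=0x95
[7] flags=1001 → (cmp)
[8] flags=1001 GE?T → r0=0x19
[9] flags=1001 MI?T → r1=0xd9
[10] flags=1001 VS?T → r5=0x40

FIX = (r5, 0x40)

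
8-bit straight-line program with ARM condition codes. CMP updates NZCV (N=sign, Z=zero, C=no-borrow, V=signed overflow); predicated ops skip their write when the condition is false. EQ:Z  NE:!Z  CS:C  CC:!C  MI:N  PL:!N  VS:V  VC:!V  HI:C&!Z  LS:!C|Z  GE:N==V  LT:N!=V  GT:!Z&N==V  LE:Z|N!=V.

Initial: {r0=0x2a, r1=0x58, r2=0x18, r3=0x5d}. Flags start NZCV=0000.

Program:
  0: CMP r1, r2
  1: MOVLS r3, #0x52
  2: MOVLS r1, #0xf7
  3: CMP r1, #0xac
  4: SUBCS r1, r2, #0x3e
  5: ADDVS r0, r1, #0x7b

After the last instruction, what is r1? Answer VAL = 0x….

0: ✓ CMP  NZCV=0010
1: · MOVLS
2: · MOVLS
3: ✓ CMP  NZCV=1001
4: · SUBCS
5: ✓ ADDVS  r0←0xd3

VAL = 0x58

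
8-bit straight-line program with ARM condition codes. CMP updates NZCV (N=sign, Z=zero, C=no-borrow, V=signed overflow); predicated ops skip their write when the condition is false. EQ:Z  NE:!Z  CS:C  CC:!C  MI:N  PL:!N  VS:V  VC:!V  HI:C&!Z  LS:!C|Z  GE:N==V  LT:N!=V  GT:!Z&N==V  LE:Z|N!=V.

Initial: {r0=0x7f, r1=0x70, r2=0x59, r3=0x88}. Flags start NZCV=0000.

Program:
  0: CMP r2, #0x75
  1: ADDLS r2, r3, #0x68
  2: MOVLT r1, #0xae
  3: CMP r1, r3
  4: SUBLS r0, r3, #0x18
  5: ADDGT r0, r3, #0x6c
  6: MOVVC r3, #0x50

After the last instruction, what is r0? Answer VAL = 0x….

0: ✓ CMP  NZCV=1000
1: ✓ ADDLS  r2←0xf0
2: ✓ MOVLT  r1←0xae
3: ✓ CMP  NZCV=0010
4: · SUBLS
5: ✓ ADDGT  r0←0xf4
6: ✓ MOVVC  r3←0x50

VAL = 0xf4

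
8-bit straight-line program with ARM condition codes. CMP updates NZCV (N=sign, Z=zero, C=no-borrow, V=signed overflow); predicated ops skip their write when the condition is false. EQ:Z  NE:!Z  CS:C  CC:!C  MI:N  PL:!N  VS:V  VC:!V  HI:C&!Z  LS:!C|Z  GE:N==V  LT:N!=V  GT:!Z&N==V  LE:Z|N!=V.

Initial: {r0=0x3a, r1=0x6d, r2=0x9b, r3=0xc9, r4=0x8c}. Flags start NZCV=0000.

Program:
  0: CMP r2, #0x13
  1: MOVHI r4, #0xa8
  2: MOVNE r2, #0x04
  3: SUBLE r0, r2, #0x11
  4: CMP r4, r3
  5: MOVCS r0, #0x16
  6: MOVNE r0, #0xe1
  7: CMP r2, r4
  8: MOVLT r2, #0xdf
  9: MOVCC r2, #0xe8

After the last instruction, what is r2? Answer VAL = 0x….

[0] flags=1010 → (cmp)
[1] flags=1010 HI?T → r4=0xa8
[2] flags=1010 NE?T → r2=0x04
[3] flags=1010 LE?T → r0=0xf3
[4] flags=1000 → (cmp)
[5] flags=1000 CS?F → skip
[6] flags=1000 NE?T → r0=0xe1
[7] flags=0000 → (cmp)
[8] flags=0000 LT?F → skip
[9] flags=0000 CC?T → r2=0xe8

VAL = 0xe8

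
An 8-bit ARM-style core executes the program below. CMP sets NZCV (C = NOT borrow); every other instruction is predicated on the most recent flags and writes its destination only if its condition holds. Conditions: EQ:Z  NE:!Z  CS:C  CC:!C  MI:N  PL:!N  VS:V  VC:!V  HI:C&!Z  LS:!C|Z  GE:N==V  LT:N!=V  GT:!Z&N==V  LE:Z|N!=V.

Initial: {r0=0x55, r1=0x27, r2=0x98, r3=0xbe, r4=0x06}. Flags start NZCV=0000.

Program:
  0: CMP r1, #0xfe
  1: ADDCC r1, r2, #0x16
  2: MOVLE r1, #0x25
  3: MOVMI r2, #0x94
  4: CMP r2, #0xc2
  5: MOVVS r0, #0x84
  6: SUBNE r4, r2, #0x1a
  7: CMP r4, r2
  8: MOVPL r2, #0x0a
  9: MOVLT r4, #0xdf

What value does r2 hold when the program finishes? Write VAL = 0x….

VAL = 0x98

[0] flags=0000 → (cmp)
[1] flags=0000 CC?T → r1=0xae
[2] flags=0000 LE?F → skip
[3] flags=0000 MI?F → skip
[4] flags=1000 → (cmp)
[5] flags=1000 VS?F → skip
[6] flags=1000 NE?T → r4=0x7e
[7] flags=1001 → (cmp)
[8] flags=1001 PL?F → skip
[9] flags=1001 LT?F → skip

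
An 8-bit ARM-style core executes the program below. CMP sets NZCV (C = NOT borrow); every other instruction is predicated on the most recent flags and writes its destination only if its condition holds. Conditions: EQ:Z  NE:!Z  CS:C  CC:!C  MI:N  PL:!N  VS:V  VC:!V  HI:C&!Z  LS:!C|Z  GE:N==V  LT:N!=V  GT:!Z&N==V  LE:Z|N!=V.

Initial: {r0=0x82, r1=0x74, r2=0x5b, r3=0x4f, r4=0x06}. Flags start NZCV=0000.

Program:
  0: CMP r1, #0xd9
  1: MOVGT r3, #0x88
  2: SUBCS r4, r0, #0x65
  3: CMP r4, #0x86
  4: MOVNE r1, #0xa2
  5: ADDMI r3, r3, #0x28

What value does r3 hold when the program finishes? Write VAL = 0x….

VAL = 0xb0

[0] flags=1001 → (cmp)
[1] flags=1001 GT?T → r3=0x88
[2] flags=1001 CS?F → skip
[3] flags=1001 → (cmp)
[4] flags=1001 NE?T → r1=0xa2
[5] flags=1001 MI?T → r3=0xb0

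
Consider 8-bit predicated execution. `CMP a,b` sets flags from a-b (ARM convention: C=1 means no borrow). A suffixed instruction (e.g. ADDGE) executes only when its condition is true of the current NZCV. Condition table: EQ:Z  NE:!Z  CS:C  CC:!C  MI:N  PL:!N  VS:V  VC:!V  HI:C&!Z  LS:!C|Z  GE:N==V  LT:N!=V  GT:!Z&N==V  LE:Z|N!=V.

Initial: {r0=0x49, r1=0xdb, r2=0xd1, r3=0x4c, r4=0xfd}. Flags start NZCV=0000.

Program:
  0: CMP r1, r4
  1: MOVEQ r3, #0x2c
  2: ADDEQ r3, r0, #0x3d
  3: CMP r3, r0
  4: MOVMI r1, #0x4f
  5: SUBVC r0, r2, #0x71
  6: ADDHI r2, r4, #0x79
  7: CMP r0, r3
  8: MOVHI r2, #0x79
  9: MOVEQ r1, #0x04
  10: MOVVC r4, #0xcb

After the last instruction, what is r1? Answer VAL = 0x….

VAL = 0xdb

0: ✓ CMP  NZCV=1000
1: · MOVEQ
2: · ADDEQ
3: ✓ CMP  NZCV=0010
4: · MOVMI
5: ✓ SUBVC  r0←0x60
6: ✓ ADDHI  r2←0x76
7: ✓ CMP  NZCV=0010
8: ✓ MOVHI  r2←0x79
9: · MOVEQ
10: ✓ MOVVC  r4←0xcb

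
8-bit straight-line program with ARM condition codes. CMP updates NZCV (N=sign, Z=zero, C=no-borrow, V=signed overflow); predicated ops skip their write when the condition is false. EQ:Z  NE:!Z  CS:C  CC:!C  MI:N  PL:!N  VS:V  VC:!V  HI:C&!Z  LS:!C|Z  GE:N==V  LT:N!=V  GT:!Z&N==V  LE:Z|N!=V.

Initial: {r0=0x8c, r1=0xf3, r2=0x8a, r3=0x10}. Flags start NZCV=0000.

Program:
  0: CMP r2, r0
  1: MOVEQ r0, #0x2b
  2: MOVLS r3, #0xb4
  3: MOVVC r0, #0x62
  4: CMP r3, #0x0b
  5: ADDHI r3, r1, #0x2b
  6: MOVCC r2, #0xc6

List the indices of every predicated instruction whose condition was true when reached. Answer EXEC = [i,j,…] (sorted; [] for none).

0: ✓ CMP  NZCV=1000
1: · MOVEQ
2: ✓ MOVLS  r3←0xb4
3: ✓ MOVVC  r0←0x62
4: ✓ CMP  NZCV=1010
5: ✓ ADDHI  r3←0x1e
6: · MOVCC

EXEC = [2,3,5]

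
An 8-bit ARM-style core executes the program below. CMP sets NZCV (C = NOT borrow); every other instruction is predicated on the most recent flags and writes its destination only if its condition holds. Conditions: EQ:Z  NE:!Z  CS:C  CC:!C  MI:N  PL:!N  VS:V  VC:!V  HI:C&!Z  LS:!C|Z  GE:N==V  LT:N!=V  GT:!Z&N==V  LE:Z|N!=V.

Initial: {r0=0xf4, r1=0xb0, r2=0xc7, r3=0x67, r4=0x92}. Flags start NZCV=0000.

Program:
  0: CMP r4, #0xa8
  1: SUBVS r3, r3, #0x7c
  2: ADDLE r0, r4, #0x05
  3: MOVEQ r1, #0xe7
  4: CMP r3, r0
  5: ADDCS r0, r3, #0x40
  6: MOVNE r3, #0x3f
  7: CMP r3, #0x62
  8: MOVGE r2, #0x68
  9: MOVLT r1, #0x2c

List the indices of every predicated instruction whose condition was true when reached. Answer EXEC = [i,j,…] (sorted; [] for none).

0: ✓ CMP  NZCV=1000
1: · SUBVS
2: ✓ ADDLE  r0←0x97
3: · MOVEQ
4: ✓ CMP  NZCV=1001
5: · ADDCS
6: ✓ MOVNE  r3←0x3f
7: ✓ CMP  NZCV=1000
8: · MOVGE
9: ✓ MOVLT  r1←0x2c

EXEC = [2,6,9]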